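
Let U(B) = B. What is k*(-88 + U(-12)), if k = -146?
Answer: 14600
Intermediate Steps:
k*(-88 + U(-12)) = -146*(-88 - 12) = -146*(-100) = 14600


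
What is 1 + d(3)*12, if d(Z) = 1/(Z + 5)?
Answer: 5/2 ≈ 2.5000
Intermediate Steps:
d(Z) = 1/(5 + Z)
1 + d(3)*12 = 1 + 12/(5 + 3) = 1 + 12/8 = 1 + (⅛)*12 = 1 + 3/2 = 5/2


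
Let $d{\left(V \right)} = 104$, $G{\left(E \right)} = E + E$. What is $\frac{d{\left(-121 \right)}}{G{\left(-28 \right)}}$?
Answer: $- \frac{13}{7} \approx -1.8571$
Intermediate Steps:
$G{\left(E \right)} = 2 E$
$\frac{d{\left(-121 \right)}}{G{\left(-28 \right)}} = \frac{104}{2 \left(-28\right)} = \frac{104}{-56} = 104 \left(- \frac{1}{56}\right) = - \frac{13}{7}$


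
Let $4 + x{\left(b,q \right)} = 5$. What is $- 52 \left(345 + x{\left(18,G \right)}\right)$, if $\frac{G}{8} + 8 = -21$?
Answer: $-17992$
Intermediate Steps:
$G = -232$ ($G = -64 + 8 \left(-21\right) = -64 - 168 = -232$)
$x{\left(b,q \right)} = 1$ ($x{\left(b,q \right)} = -4 + 5 = 1$)
$- 52 \left(345 + x{\left(18,G \right)}\right) = - 52 \left(345 + 1\right) = \left(-52\right) 346 = -17992$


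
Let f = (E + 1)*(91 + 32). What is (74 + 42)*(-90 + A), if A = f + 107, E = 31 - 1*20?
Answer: 173188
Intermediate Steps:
E = 11 (E = 31 - 20 = 11)
f = 1476 (f = (11 + 1)*(91 + 32) = 12*123 = 1476)
A = 1583 (A = 1476 + 107 = 1583)
(74 + 42)*(-90 + A) = (74 + 42)*(-90 + 1583) = 116*1493 = 173188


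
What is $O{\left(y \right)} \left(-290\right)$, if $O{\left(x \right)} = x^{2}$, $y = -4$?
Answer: $-4640$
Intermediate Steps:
$O{\left(y \right)} \left(-290\right) = \left(-4\right)^{2} \left(-290\right) = 16 \left(-290\right) = -4640$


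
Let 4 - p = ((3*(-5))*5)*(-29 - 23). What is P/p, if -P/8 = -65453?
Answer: -65453/487 ≈ -134.40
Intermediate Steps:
P = 523624 (P = -8*(-65453) = 523624)
p = -3896 (p = 4 - (3*(-5))*5*(-29 - 23) = 4 - (-15*5)*(-52) = 4 - (-75)*(-52) = 4 - 1*3900 = 4 - 3900 = -3896)
P/p = 523624/(-3896) = 523624*(-1/3896) = -65453/487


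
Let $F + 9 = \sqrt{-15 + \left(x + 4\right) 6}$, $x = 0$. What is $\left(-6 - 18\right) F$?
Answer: $144$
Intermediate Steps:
$F = -6$ ($F = -9 + \sqrt{-15 + \left(0 + 4\right) 6} = -9 + \sqrt{-15 + 4 \cdot 6} = -9 + \sqrt{-15 + 24} = -9 + \sqrt{9} = -9 + 3 = -6$)
$\left(-6 - 18\right) F = \left(-6 - 18\right) \left(-6\right) = \left(-24\right) \left(-6\right) = 144$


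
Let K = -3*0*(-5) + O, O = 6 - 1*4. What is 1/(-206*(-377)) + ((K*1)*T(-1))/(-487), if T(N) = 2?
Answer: -310161/37821394 ≈ -0.0082007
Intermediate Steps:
O = 2 (O = 6 - 4 = 2)
K = 2 (K = -3*0*(-5) + 2 = 0*(-5) + 2 = 0 + 2 = 2)
1/(-206*(-377)) + ((K*1)*T(-1))/(-487) = 1/(-206*(-377)) + ((2*1)*2)/(-487) = -1/206*(-1/377) + (2*2)*(-1/487) = 1/77662 + 4*(-1/487) = 1/77662 - 4/487 = -310161/37821394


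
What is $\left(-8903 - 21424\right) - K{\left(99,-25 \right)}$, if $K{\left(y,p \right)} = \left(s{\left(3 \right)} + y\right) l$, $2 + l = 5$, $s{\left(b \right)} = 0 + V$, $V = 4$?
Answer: $-30636$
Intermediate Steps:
$s{\left(b \right)} = 4$ ($s{\left(b \right)} = 0 + 4 = 4$)
$l = 3$ ($l = -2 + 5 = 3$)
$K{\left(y,p \right)} = 12 + 3 y$ ($K{\left(y,p \right)} = \left(4 + y\right) 3 = 12 + 3 y$)
$\left(-8903 - 21424\right) - K{\left(99,-25 \right)} = \left(-8903 - 21424\right) - \left(12 + 3 \cdot 99\right) = \left(-8903 - 21424\right) - \left(12 + 297\right) = -30327 - 309 = -30636$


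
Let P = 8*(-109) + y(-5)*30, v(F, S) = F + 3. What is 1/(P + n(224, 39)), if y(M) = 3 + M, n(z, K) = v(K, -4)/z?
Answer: -16/14909 ≈ -0.0010732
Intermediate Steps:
v(F, S) = 3 + F
n(z, K) = (3 + K)/z
P = -932 (P = 8*(-109) + (3 - 5)*30 = -872 - 2*30 = -872 - 60 = -932)
1/(P + n(224, 39)) = 1/(-932 + (3 + 39)/224) = 1/(-932 + (1/224)*42) = 1/(-932 + 3/16) = 1/(-14909/16) = -16/14909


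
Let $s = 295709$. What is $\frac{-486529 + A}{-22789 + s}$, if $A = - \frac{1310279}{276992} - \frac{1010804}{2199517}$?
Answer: $- \frac{296420280333665867}{166276131422842880} \approx -1.7827$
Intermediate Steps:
$A = - \frac{3161965556811}{609248612864}$ ($A = \left(-1310279\right) \frac{1}{276992} - \frac{1010804}{2199517} = - \frac{1310279}{276992} - \frac{1010804}{2199517} = - \frac{3161965556811}{609248612864} \approx -5.1899$)
$\frac{-486529 + A}{-22789 + s} = \frac{-486529 - \frac{3161965556811}{609248612864}}{-22789 + 295709} = - \frac{296420280333665867}{609248612864 \cdot 272920} = \left(- \frac{296420280333665867}{609248612864}\right) \frac{1}{272920} = - \frac{296420280333665867}{166276131422842880}$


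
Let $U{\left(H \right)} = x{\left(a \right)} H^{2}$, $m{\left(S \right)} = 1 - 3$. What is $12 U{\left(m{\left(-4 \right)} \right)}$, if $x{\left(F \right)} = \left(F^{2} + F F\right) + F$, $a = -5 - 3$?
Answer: $5760$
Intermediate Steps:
$m{\left(S \right)} = -2$
$a = -8$ ($a = -5 - 3 = -8$)
$x{\left(F \right)} = F + 2 F^{2}$ ($x{\left(F \right)} = \left(F^{2} + F^{2}\right) + F = 2 F^{2} + F = F + 2 F^{2}$)
$U{\left(H \right)} = 120 H^{2}$ ($U{\left(H \right)} = - 8 \left(1 + 2 \left(-8\right)\right) H^{2} = - 8 \left(1 - 16\right) H^{2} = \left(-8\right) \left(-15\right) H^{2} = 120 H^{2}$)
$12 U{\left(m{\left(-4 \right)} \right)} = 12 \cdot 120 \left(-2\right)^{2} = 12 \cdot 120 \cdot 4 = 12 \cdot 480 = 5760$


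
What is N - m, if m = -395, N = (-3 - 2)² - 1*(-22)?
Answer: 442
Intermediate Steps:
N = 47 (N = (-5)² + 22 = 25 + 22 = 47)
N - m = 47 - 1*(-395) = 47 + 395 = 442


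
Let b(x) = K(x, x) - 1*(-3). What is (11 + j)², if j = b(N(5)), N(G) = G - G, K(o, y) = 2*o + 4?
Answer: 324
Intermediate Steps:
K(o, y) = 4 + 2*o
N(G) = 0
b(x) = 7 + 2*x (b(x) = (4 + 2*x) - 1*(-3) = (4 + 2*x) + 3 = 7 + 2*x)
j = 7 (j = 7 + 2*0 = 7 + 0 = 7)
(11 + j)² = (11 + 7)² = 18² = 324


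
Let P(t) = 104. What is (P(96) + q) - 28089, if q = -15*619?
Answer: -37270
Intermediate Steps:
q = -9285
(P(96) + q) - 28089 = (104 - 9285) - 28089 = -9181 - 28089 = -37270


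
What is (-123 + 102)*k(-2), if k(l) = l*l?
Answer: -84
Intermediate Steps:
k(l) = l²
(-123 + 102)*k(-2) = (-123 + 102)*(-2)² = -21*4 = -84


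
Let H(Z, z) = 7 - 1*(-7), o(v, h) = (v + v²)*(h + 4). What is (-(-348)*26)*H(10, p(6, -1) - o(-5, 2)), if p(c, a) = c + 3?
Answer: 126672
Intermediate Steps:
o(v, h) = (4 + h)*(v + v²) (o(v, h) = (v + v²)*(4 + h) = (4 + h)*(v + v²))
p(c, a) = 3 + c
H(Z, z) = 14 (H(Z, z) = 7 + 7 = 14)
(-(-348)*26)*H(10, p(6, -1) - o(-5, 2)) = -(-348)*26*14 = -174*(-52)*14 = 9048*14 = 126672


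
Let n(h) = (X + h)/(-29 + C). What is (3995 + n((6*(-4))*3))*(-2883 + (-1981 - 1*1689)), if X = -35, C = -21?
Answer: -1309662921/50 ≈ -2.6193e+7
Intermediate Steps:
n(h) = 7/10 - h/50 (n(h) = (-35 + h)/(-29 - 21) = (-35 + h)/(-50) = (-35 + h)*(-1/50) = 7/10 - h/50)
(3995 + n((6*(-4))*3))*(-2883 + (-1981 - 1*1689)) = (3995 + (7/10 - 6*(-4)*3/50))*(-2883 + (-1981 - 1*1689)) = (3995 + (7/10 - (-12)*3/25))*(-2883 + (-1981 - 1689)) = (3995 + (7/10 - 1/50*(-72)))*(-2883 - 3670) = (3995 + (7/10 + 36/25))*(-6553) = (3995 + 107/50)*(-6553) = (199857/50)*(-6553) = -1309662921/50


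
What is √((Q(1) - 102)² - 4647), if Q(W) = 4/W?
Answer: √4957 ≈ 70.406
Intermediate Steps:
√((Q(1) - 102)² - 4647) = √((4/1 - 102)² - 4647) = √((4*1 - 102)² - 4647) = √((4 - 102)² - 4647) = √((-98)² - 4647) = √(9604 - 4647) = √4957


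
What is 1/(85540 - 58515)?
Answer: 1/27025 ≈ 3.7003e-5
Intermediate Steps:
1/(85540 - 58515) = 1/27025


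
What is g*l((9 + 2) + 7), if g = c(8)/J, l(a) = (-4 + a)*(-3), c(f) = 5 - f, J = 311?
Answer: 126/311 ≈ 0.40514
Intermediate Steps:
l(a) = 12 - 3*a
g = -3/311 (g = (5 - 1*8)/311 = (5 - 8)*(1/311) = -3*1/311 = -3/311 ≈ -0.0096463)
g*l((9 + 2) + 7) = -3*(12 - 3*((9 + 2) + 7))/311 = -3*(12 - 3*(11 + 7))/311 = -3*(12 - 3*18)/311 = -3*(12 - 54)/311 = -3/311*(-42) = 126/311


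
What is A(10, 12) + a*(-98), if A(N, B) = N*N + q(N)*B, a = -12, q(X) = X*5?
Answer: 1876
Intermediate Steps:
q(X) = 5*X
A(N, B) = N**2 + 5*B*N (A(N, B) = N*N + (5*N)*B = N**2 + 5*B*N)
A(10, 12) + a*(-98) = 10*(10 + 5*12) - 12*(-98) = 10*(10 + 60) + 1176 = 10*70 + 1176 = 700 + 1176 = 1876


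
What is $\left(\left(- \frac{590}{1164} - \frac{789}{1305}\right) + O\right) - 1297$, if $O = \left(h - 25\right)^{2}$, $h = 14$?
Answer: $- \frac{99336437}{84390} \approx -1177.1$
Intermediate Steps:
$O = 121$ ($O = \left(14 - 25\right)^{2} = \left(-11\right)^{2} = 121$)
$\left(\left(- \frac{590}{1164} - \frac{789}{1305}\right) + O\right) - 1297 = \left(\left(- \frac{590}{1164} - \frac{789}{1305}\right) + 121\right) - 1297 = \left(\left(\left(-590\right) \frac{1}{1164} - \frac{263}{435}\right) + 121\right) - 1297 = \left(\left(- \frac{295}{582} - \frac{263}{435}\right) + 121\right) - 1297 = \left(- \frac{93797}{84390} + 121\right) - 1297 = \frac{10117393}{84390} - 1297 = - \frac{99336437}{84390}$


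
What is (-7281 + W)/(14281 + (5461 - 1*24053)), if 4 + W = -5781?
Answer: 13066/4311 ≈ 3.0308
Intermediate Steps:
W = -5785 (W = -4 - 5781 = -5785)
(-7281 + W)/(14281 + (5461 - 1*24053)) = (-7281 - 5785)/(14281 + (5461 - 1*24053)) = -13066/(14281 + (5461 - 24053)) = -13066/(14281 - 18592) = -13066/(-4311) = -13066*(-1/4311) = 13066/4311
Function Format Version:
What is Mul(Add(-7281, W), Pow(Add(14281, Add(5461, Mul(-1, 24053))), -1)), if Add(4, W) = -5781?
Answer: Rational(13066, 4311) ≈ 3.0308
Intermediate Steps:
W = -5785 (W = Add(-4, -5781) = -5785)
Mul(Add(-7281, W), Pow(Add(14281, Add(5461, Mul(-1, 24053))), -1)) = Mul(Add(-7281, -5785), Pow(Add(14281, Add(5461, Mul(-1, 24053))), -1)) = Mul(-13066, Pow(Add(14281, Add(5461, -24053)), -1)) = Mul(-13066, Pow(Add(14281, -18592), -1)) = Mul(-13066, Pow(-4311, -1)) = Mul(-13066, Rational(-1, 4311)) = Rational(13066, 4311)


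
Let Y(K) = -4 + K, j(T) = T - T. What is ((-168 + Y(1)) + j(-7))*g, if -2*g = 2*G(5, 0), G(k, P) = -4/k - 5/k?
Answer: -1539/5 ≈ -307.80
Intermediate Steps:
G(k, P) = -9/k
j(T) = 0
g = 9/5 (g = -(-9)/5 = -½*(-18/5) = 9/5 ≈ 1.8000)
((-168 + Y(1)) + j(-7))*g = ((-168 + (-4 + 1)) + 0)*(9/5) = ((-168 - 3) + 0)*(9/5) = (-171 + 0)*(9/5) = -171*9/5 = -1539/5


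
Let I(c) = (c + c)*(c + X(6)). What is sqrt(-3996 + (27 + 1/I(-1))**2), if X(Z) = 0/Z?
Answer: I*sqrt(12959)/2 ≈ 56.919*I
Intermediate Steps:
X(Z) = 0
I(c) = 2*c**2 (I(c) = (c + c)*(c + 0) = (2*c)*c = 2*c**2)
sqrt(-3996 + (27 + 1/I(-1))**2) = sqrt(-3996 + (27 + 1/(2*(-1)**2))**2) = sqrt(-3996 + (27 + 1/(2*1))**2) = sqrt(-3996 + (27 + 1/2)**2) = sqrt(-3996 + (55/2)**2) = sqrt(-3996 + 3025/4) = sqrt(-12959/4) = I*sqrt(12959)/2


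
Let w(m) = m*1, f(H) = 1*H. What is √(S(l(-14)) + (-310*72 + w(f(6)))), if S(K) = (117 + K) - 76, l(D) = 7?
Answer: 3*I*√2474 ≈ 149.22*I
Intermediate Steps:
f(H) = H
w(m) = m
S(K) = 41 + K
√(S(l(-14)) + (-310*72 + w(f(6)))) = √((41 + 7) + (-310*72 + 6)) = √(48 + (-22320 + 6)) = √(48 - 22314) = √(-22266) = 3*I*√2474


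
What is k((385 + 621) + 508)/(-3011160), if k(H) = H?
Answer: -757/1505580 ≈ -0.00050280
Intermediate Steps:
k((385 + 621) + 508)/(-3011160) = ((385 + 621) + 508)/(-3011160) = (1006 + 508)*(-1/3011160) = 1514*(-1/3011160) = -757/1505580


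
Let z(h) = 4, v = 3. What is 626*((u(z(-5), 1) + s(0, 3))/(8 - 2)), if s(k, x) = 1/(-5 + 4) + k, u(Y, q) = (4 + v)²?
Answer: 5008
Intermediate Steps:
u(Y, q) = 49 (u(Y, q) = (4 + 3)² = 7² = 49)
s(k, x) = -1 + k (s(k, x) = 1/(-1) + k = -1 + k)
626*((u(z(-5), 1) + s(0, 3))/(8 - 2)) = 626*((49 + (-1 + 0))/(8 - 2)) = 626*((49 - 1)/6) = 626*(48*(⅙)) = 626*8 = 5008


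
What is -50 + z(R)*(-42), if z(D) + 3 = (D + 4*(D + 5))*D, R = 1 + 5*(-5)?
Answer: -100724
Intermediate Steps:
R = -24 (R = 1 - 25 = -24)
z(D) = -3 + D*(20 + 5*D) (z(D) = -3 + (D + 4*(D + 5))*D = -3 + (D + 4*(5 + D))*D = -3 + (D + (20 + 4*D))*D = -3 + (20 + 5*D)*D = -3 + D*(20 + 5*D))
-50 + z(R)*(-42) = -50 + (-3 + 5*(-24)**2 + 20*(-24))*(-42) = -50 + (-3 + 5*576 - 480)*(-42) = -50 + (-3 + 2880 - 480)*(-42) = -50 + 2397*(-42) = -50 - 100674 = -100724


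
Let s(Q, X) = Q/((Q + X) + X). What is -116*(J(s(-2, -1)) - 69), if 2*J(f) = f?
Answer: 7975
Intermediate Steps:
s(Q, X) = Q/(Q + 2*X)
J(f) = f/2
-116*(J(s(-2, -1)) - 69) = -116*((-2/(-2 + 2*(-1)))/2 - 69) = -116*((-2/(-2 - 2))/2 - 69) = -116*((-2/(-4))/2 - 69) = -116*((-2*(-¼))/2 - 69) = -116*((½)*(½) - 69) = -116*(¼ - 69) = -116*(-275/4) = 7975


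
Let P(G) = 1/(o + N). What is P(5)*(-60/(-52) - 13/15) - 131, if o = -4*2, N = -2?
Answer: -127753/975 ≈ -131.03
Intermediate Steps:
o = -8
P(G) = -⅒ (P(G) = 1/(-8 - 2) = 1/(-10) = -⅒)
P(5)*(-60/(-52) - 13/15) - 131 = -(-60/(-52) - 13/15)/10 - 131 = -(-60*(-1/52) - 13*1/15)/10 - 131 = -(15/13 - 13/15)/10 - 131 = -⅒*56/195 - 131 = -28/975 - 131 = -127753/975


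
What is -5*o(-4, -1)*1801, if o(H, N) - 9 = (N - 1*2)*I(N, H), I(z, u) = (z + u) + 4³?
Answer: 1512840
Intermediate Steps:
I(z, u) = 64 + u + z (I(z, u) = (u + z) + 64 = 64 + u + z)
o(H, N) = 9 + (-2 + N)*(64 + H + N) (o(H, N) = 9 + (N - 1*2)*(64 + H + N) = 9 + (N - 2)*(64 + H + N) = 9 + (-2 + N)*(64 + H + N))
-5*o(-4, -1)*1801 = -5*(-119 - 2*(-4) - 2*(-1) - (64 - 4 - 1))*1801 = -5*(-119 + 8 + 2 - 1*59)*1801 = -5*(-119 + 8 + 2 - 59)*1801 = -5*(-168)*1801 = 840*1801 = 1512840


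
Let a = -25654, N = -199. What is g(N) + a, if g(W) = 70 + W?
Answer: -25783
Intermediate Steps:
g(N) + a = (70 - 199) - 25654 = -129 - 25654 = -25783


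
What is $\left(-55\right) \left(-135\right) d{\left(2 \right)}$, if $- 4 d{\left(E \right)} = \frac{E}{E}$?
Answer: $- \frac{7425}{4} \approx -1856.3$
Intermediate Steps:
$d{\left(E \right)} = - \frac{1}{4}$ ($d{\left(E \right)} = - \frac{E \frac{1}{E}}{4} = \left(- \frac{1}{4}\right) 1 = - \frac{1}{4}$)
$\left(-55\right) \left(-135\right) d{\left(2 \right)} = \left(-55\right) \left(-135\right) \left(- \frac{1}{4}\right) = 7425 \left(- \frac{1}{4}\right) = - \frac{7425}{4}$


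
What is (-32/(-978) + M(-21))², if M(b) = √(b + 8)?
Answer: -3108317/239121 + 32*I*√13/489 ≈ -12.999 + 0.23595*I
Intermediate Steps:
M(b) = √(8 + b)
(-32/(-978) + M(-21))² = (-32/(-978) + √(8 - 21))² = (-32*(-1/978) + √(-13))² = (16/489 + I*√13)²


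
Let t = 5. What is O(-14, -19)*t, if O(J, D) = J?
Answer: -70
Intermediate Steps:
O(-14, -19)*t = -14*5 = -70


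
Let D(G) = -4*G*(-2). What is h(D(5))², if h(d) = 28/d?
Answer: 49/100 ≈ 0.49000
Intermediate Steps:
D(G) = 8*G
h(D(5))² = (28/((8*5)))² = (28/40)² = (28*(1/40))² = (7/10)² = 49/100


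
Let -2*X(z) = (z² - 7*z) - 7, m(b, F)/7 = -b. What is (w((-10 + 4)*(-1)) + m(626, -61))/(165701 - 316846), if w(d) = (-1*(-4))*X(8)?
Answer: 4384/151145 ≈ 0.029005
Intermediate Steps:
m(b, F) = -7*b (m(b, F) = 7*(-b) = -7*b)
X(z) = 7/2 - z²/2 + 7*z/2 (X(z) = -((z² - 7*z) - 7)/2 = -(-7 + z² - 7*z)/2 = 7/2 - z²/2 + 7*z/2)
w(d) = -2 (w(d) = (-1*(-4))*(7/2 - ½*8² + (7/2)*8) = 4*(7/2 - ½*64 + 28) = 4*(7/2 - 32 + 28) = 4*(-½) = -2)
(w((-10 + 4)*(-1)) + m(626, -61))/(165701 - 316846) = (-2 - 7*626)/(165701 - 316846) = (-2 - 4382)/(-151145) = -4384*(-1/151145) = 4384/151145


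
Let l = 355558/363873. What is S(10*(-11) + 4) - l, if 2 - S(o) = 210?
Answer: -76041142/363873 ≈ -208.98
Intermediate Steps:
S(o) = -208 (S(o) = 2 - 1*210 = 2 - 210 = -208)
l = 355558/363873 (l = 355558*(1/363873) = 355558/363873 ≈ 0.97715)
S(10*(-11) + 4) - l = -208 - 1*355558/363873 = -208 - 355558/363873 = -76041142/363873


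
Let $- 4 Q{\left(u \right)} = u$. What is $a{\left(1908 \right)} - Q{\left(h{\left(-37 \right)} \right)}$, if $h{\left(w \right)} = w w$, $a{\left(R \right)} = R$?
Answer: $\frac{9001}{4} \approx 2250.3$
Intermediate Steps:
$h{\left(w \right)} = w^{2}$
$Q{\left(u \right)} = - \frac{u}{4}$
$a{\left(1908 \right)} - Q{\left(h{\left(-37 \right)} \right)} = 1908 - - \frac{\left(-37\right)^{2}}{4} = 1908 - \left(- \frac{1}{4}\right) 1369 = 1908 - - \frac{1369}{4} = 1908 + \frac{1369}{4} = \frac{9001}{4}$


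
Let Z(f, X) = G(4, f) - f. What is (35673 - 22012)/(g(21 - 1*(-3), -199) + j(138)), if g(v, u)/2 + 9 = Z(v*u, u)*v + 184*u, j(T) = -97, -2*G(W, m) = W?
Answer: 13661/155805 ≈ 0.087680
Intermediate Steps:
G(W, m) = -W/2
Z(f, X) = -2 - f (Z(f, X) = -½*4 - f = -2 - f)
g(v, u) = -18 + 368*u + 2*v*(-2 - u*v) (g(v, u) = -18 + 2*((-2 - v*u)*v + 184*u) = -18 + 2*((-2 - u*v)*v + 184*u) = -18 + 2*(v*(-2 - u*v) + 184*u) = -18 + 2*(184*u + v*(-2 - u*v)) = -18 + (368*u + 2*v*(-2 - u*v)) = -18 + 368*u + 2*v*(-2 - u*v))
(35673 - 22012)/(g(21 - 1*(-3), -199) + j(138)) = (35673 - 22012)/((-18 + 368*(-199) - 2*(21 - 1*(-3))*(2 - 199*(21 - 1*(-3)))) - 97) = 13661/((-18 - 73232 - 2*(21 + 3)*(2 - 199*(21 + 3))) - 97) = 13661/((-18 - 73232 - 2*24*(2 - 199*24)) - 97) = 13661/((-18 - 73232 - 2*24*(2 - 4776)) - 97) = 13661/((-18 - 73232 - 2*24*(-4774)) - 97) = 13661/((-18 - 73232 + 229152) - 97) = 13661/(155902 - 97) = 13661/155805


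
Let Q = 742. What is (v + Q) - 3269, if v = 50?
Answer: -2477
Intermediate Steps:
(v + Q) - 3269 = (50 + 742) - 3269 = 792 - 3269 = -2477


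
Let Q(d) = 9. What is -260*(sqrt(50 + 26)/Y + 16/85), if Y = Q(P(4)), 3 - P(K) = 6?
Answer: -832/17 - 520*sqrt(19)/9 ≈ -300.79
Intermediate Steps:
P(K) = -3 (P(K) = 3 - 1*6 = 3 - 6 = -3)
Y = 9
-260*(sqrt(50 + 26)/Y + 16/85) = -260*(sqrt(50 + 26)/9 + 16/85) = -260*(sqrt(76)*(1/9) + 16*(1/85)) = -260*((2*sqrt(19))*(1/9) + 16/85) = -260*(2*sqrt(19)/9 + 16/85) = -260*(16/85 + 2*sqrt(19)/9) = -832/17 - 520*sqrt(19)/9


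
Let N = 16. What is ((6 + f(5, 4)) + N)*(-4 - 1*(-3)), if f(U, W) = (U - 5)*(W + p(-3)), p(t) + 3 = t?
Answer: -22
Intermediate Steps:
p(t) = -3 + t
f(U, W) = (-6 + W)*(-5 + U) (f(U, W) = (U - 5)*(W + (-3 - 3)) = (-5 + U)*(W - 6) = (-5 + U)*(-6 + W) = (-6 + W)*(-5 + U))
((6 + f(5, 4)) + N)*(-4 - 1*(-3)) = ((6 + (30 - 6*5 - 5*4 + 5*4)) + 16)*(-4 - 1*(-3)) = ((6 + (30 - 30 - 20 + 20)) + 16)*(-4 + 3) = ((6 + 0) + 16)*(-1) = (6 + 16)*(-1) = 22*(-1) = -22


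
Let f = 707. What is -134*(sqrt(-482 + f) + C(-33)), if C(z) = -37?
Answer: 2948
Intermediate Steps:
-134*(sqrt(-482 + f) + C(-33)) = -134*(sqrt(-482 + 707) - 37) = -134*(sqrt(225) - 37) = -134*(15 - 37) = -134*(-22) = 2948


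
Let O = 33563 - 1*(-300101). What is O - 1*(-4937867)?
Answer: 5271531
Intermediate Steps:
O = 333664 (O = 33563 + 300101 = 333664)
O - 1*(-4937867) = 333664 - 1*(-4937867) = 333664 + 4937867 = 5271531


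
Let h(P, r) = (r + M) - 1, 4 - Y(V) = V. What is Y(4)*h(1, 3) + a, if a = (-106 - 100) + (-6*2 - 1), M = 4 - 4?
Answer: -219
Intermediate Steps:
M = 0
Y(V) = 4 - V
h(P, r) = -1 + r (h(P, r) = (r + 0) - 1 = r - 1 = -1 + r)
a = -219 (a = -206 + (-12 - 1) = -206 - 13 = -219)
Y(4)*h(1, 3) + a = (4 - 1*4)*(-1 + 3) - 219 = (4 - 4)*2 - 219 = 0*2 - 219 = 0 - 219 = -219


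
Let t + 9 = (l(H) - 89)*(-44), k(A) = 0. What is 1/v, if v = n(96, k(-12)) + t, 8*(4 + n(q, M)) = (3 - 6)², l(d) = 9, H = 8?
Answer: 8/28065 ≈ 0.00028505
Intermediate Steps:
n(q, M) = -23/8 (n(q, M) = -4 + (3 - 6)²/8 = -4 + (⅛)*(-3)² = -4 + (⅛)*9 = -4 + 9/8 = -23/8)
t = 3511 (t = -9 + (9 - 89)*(-44) = -9 - 80*(-44) = -9 + 3520 = 3511)
v = 28065/8 (v = -23/8 + 3511 = 28065/8 ≈ 3508.1)
1/v = 1/(28065/8) = 8/28065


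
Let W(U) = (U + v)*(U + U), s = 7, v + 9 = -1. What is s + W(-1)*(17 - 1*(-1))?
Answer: 403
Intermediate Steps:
v = -10 (v = -9 - 1 = -10)
W(U) = 2*U*(-10 + U) (W(U) = (U - 10)*(U + U) = (-10 + U)*(2*U) = 2*U*(-10 + U))
s + W(-1)*(17 - 1*(-1)) = 7 + (2*(-1)*(-10 - 1))*(17 - 1*(-1)) = 7 + (2*(-1)*(-11))*(17 + 1) = 7 + 22*18 = 7 + 396 = 403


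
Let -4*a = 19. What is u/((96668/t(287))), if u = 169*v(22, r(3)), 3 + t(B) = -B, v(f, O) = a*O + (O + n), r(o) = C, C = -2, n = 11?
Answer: -5365/572 ≈ -9.3794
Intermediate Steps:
r(o) = -2
a = -19/4 (a = -¼*19 = -19/4 ≈ -4.7500)
v(f, O) = 11 - 15*O/4 (v(f, O) = -19*O/4 + (O + 11) = -19*O/4 + (11 + O) = 11 - 15*O/4)
t(B) = -3 - B
u = 6253/2 (u = 169*(11 - 15/4*(-2)) = 169*(11 + 15/2) = 169*(37/2) = 6253/2 ≈ 3126.5)
u/((96668/t(287))) = 6253/(2*((96668/(-3 - 1*287)))) = 6253/(2*((96668/(-3 - 287)))) = 6253/(2*((96668/(-290)))) = 6253/(2*((96668*(-1/290)))) = 6253/(2*(-48334/145)) = (6253/2)*(-145/48334) = -5365/572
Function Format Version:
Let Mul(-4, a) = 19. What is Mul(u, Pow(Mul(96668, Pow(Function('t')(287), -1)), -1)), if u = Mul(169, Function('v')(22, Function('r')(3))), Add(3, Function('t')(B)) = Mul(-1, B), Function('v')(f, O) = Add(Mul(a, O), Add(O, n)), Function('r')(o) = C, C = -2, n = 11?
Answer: Rational(-5365, 572) ≈ -9.3794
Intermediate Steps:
Function('r')(o) = -2
a = Rational(-19, 4) (a = Mul(Rational(-1, 4), 19) = Rational(-19, 4) ≈ -4.7500)
Function('v')(f, O) = Add(11, Mul(Rational(-15, 4), O)) (Function('v')(f, O) = Add(Mul(Rational(-19, 4), O), Add(O, 11)) = Add(Mul(Rational(-19, 4), O), Add(11, O)) = Add(11, Mul(Rational(-15, 4), O)))
Function('t')(B) = Add(-3, Mul(-1, B))
u = Rational(6253, 2) (u = Mul(169, Add(11, Mul(Rational(-15, 4), -2))) = Mul(169, Add(11, Rational(15, 2))) = Mul(169, Rational(37, 2)) = Rational(6253, 2) ≈ 3126.5)
Mul(u, Pow(Mul(96668, Pow(Function('t')(287), -1)), -1)) = Mul(Rational(6253, 2), Pow(Mul(96668, Pow(Add(-3, Mul(-1, 287)), -1)), -1)) = Mul(Rational(6253, 2), Pow(Mul(96668, Pow(Add(-3, -287), -1)), -1)) = Mul(Rational(6253, 2), Pow(Mul(96668, Pow(-290, -1)), -1)) = Mul(Rational(6253, 2), Pow(Mul(96668, Rational(-1, 290)), -1)) = Mul(Rational(6253, 2), Pow(Rational(-48334, 145), -1)) = Mul(Rational(6253, 2), Rational(-145, 48334)) = Rational(-5365, 572)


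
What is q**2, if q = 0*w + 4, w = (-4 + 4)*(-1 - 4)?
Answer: 16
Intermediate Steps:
w = 0 (w = 0*(-5) = 0)
q = 4 (q = 0*0 + 4 = 0 + 4 = 4)
q**2 = 4**2 = 16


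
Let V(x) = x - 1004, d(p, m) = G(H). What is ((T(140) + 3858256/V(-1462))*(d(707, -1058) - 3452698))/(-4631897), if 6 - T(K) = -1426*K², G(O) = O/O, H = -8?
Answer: 13219968270709310/634569889 ≈ 2.0833e+7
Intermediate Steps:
G(O) = 1
d(p, m) = 1
V(x) = -1004 + x
T(K) = 6 + 1426*K² (T(K) = 6 - (-1426)*K² = 6 + 1426*K²)
((T(140) + 3858256/V(-1462))*(d(707, -1058) - 3452698))/(-4631897) = (((6 + 1426*140²) + 3858256/(-1004 - 1462))*(1 - 3452698))/(-4631897) = (((6 + 1426*19600) + 3858256/(-2466))*(-3452697))*(-1/4631897) = (((6 + 27949600) + 3858256*(-1/2466))*(-3452697))*(-1/4631897) = ((27949606 - 1929128/1233)*(-3452697))*(-1/4631897) = ((34459935070/1233)*(-3452697))*(-1/4631897) = -13219968270709310/137*(-1/4631897) = 13219968270709310/634569889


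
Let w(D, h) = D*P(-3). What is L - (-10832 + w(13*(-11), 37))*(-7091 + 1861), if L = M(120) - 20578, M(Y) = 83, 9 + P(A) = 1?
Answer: -50688735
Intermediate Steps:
P(A) = -8 (P(A) = -9 + 1 = -8)
w(D, h) = -8*D (w(D, h) = D*(-8) = -8*D)
L = -20495 (L = 83 - 20578 = -20495)
L - (-10832 + w(13*(-11), 37))*(-7091 + 1861) = -20495 - (-10832 - 104*(-11))*(-7091 + 1861) = -20495 - (-10832 - 8*(-143))*(-5230) = -20495 - (-10832 + 1144)*(-5230) = -20495 - (-9688)*(-5230) = -20495 - 1*50668240 = -20495 - 50668240 = -50688735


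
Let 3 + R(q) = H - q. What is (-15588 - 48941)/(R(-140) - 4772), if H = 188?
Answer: 64529/4447 ≈ 14.511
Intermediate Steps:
R(q) = 185 - q (R(q) = -3 + (188 - q) = 185 - q)
(-15588 - 48941)/(R(-140) - 4772) = (-15588 - 48941)/((185 - 1*(-140)) - 4772) = -64529/((185 + 140) - 4772) = -64529/(325 - 4772) = -64529/(-4447) = -64529*(-1/4447) = 64529/4447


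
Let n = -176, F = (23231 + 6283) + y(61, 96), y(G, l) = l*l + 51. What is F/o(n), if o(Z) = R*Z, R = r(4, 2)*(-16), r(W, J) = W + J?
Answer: 12927/5632 ≈ 2.2953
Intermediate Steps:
y(G, l) = 51 + l**2 (y(G, l) = l**2 + 51 = 51 + l**2)
r(W, J) = J + W
F = 38781 (F = (23231 + 6283) + (51 + 96**2) = 29514 + (51 + 9216) = 29514 + 9267 = 38781)
R = -96 (R = (2 + 4)*(-16) = 6*(-16) = -96)
o(Z) = -96*Z
F/o(n) = 38781/((-96*(-176))) = 38781/16896 = 38781*(1/16896) = 12927/5632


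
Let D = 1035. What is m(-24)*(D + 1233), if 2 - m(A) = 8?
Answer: -13608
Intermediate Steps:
m(A) = -6 (m(A) = 2 - 1*8 = 2 - 8 = -6)
m(-24)*(D + 1233) = -6*(1035 + 1233) = -6*2268 = -13608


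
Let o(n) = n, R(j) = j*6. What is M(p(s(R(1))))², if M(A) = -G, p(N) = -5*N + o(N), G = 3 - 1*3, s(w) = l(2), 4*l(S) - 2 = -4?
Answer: 0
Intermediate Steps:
R(j) = 6*j
l(S) = -½ (l(S) = ½ + (¼)*(-4) = ½ - 1 = -½)
s(w) = -½
G = 0 (G = 3 - 3 = 0)
p(N) = -4*N (p(N) = -5*N + N = -4*N)
M(A) = 0 (M(A) = -1*0 = 0)
M(p(s(R(1))))² = 0² = 0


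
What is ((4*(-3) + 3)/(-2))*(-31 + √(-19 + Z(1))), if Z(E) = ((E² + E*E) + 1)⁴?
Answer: -279/2 + 9*√62/2 ≈ -104.07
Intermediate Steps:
Z(E) = (1 + 2*E²)⁴ (Z(E) = ((E² + E²) + 1)⁴ = (2*E² + 1)⁴ = (1 + 2*E²)⁴)
((4*(-3) + 3)/(-2))*(-31 + √(-19 + Z(1))) = ((4*(-3) + 3)/(-2))*(-31 + √(-19 + (1 + 2*1²)⁴)) = ((-12 + 3)*(-½))*(-31 + √(-19 + (1 + 2*1)⁴)) = (-9*(-½))*(-31 + √(-19 + (1 + 2)⁴)) = 9*(-31 + √(-19 + 3⁴))/2 = 9*(-31 + √(-19 + 81))/2 = 9*(-31 + √62)/2 = -279/2 + 9*√62/2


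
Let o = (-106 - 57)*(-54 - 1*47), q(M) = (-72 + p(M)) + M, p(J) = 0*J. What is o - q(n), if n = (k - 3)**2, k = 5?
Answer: 16531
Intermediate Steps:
p(J) = 0
n = 4 (n = (5 - 3)**2 = 2**2 = 4)
q(M) = -72 + M (q(M) = (-72 + 0) + M = -72 + M)
o = 16463 (o = -163*(-54 - 47) = -163*(-101) = 16463)
o - q(n) = 16463 - (-72 + 4) = 16463 - 1*(-68) = 16463 + 68 = 16531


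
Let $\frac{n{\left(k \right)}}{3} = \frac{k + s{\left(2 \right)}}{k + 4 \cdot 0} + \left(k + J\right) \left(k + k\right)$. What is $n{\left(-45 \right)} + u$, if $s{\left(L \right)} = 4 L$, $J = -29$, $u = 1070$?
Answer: $\frac{315787}{15} \approx 21052.0$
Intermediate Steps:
$n{\left(k \right)} = \frac{3 \left(8 + k\right)}{k} + 6 k \left(-29 + k\right)$ ($n{\left(k \right)} = 3 \left(\frac{k + 4 \cdot 2}{k + 4 \cdot 0} + \left(k - 29\right) \left(k + k\right)\right) = 3 \left(\frac{k + 8}{k + 0} + \left(-29 + k\right) 2 k\right) = 3 \left(\frac{8 + k}{k} + 2 k \left(-29 + k\right)\right) = \frac{3 \left(8 + k\right)}{k} + 6 k \left(-29 + k\right)$)
$n{\left(-45 \right)} + u = \left(3 - -7830 + 6 \left(-45\right)^{2} + \frac{24}{-45}\right) + 1070 = \left(3 + 7830 + 6 \cdot 2025 + 24 \left(- \frac{1}{45}\right)\right) + 1070 = \left(3 + 7830 + 12150 - \frac{8}{15}\right) + 1070 = \frac{299737}{15} + 1070 = \frac{315787}{15}$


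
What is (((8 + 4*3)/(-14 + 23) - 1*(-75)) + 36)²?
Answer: 1038361/81 ≈ 12819.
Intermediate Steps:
(((8 + 4*3)/(-14 + 23) - 1*(-75)) + 36)² = (((8 + 12)/9 + 75) + 36)² = ((20*(⅑) + 75) + 36)² = ((20/9 + 75) + 36)² = (695/9 + 36)² = (1019/9)² = 1038361/81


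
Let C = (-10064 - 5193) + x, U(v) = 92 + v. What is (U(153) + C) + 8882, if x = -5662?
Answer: -11792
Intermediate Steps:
C = -20919 (C = (-10064 - 5193) - 5662 = -15257 - 5662 = -20919)
(U(153) + C) + 8882 = ((92 + 153) - 20919) + 8882 = (245 - 20919) + 8882 = -20674 + 8882 = -11792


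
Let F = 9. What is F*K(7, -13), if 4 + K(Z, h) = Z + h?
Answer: -90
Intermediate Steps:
K(Z, h) = -4 + Z + h (K(Z, h) = -4 + (Z + h) = -4 + Z + h)
F*K(7, -13) = 9*(-4 + 7 - 13) = 9*(-10) = -90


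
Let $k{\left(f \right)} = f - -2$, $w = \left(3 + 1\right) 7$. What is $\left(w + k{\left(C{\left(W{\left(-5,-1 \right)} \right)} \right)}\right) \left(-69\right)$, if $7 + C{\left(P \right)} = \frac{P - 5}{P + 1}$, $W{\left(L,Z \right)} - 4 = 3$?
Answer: $- \frac{6417}{4} \approx -1604.3$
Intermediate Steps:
$W{\left(L,Z \right)} = 7$ ($W{\left(L,Z \right)} = 4 + 3 = 7$)
$C{\left(P \right)} = -7 + \frac{-5 + P}{1 + P}$ ($C{\left(P \right)} = -7 + \frac{P - 5}{P + 1} = -7 + \frac{-5 + P}{1 + P}$)
$w = 28$ ($w = 4 \cdot 7 = 28$)
$k{\left(f \right)} = 2 + f$ ($k{\left(f \right)} = f + 2 = 2 + f$)
$\left(w + k{\left(C{\left(W{\left(-5,-1 \right)} \right)} \right)}\right) \left(-69\right) = \left(28 + \left(2 + \frac{6 \left(-2 - 7\right)}{1 + 7}\right)\right) \left(-69\right) = \left(28 + \left(2 + \frac{6 \left(-2 - 7\right)}{8}\right)\right) \left(-69\right) = \left(28 + \left(2 + 6 \cdot \frac{1}{8} \left(-9\right)\right)\right) \left(-69\right) = \left(28 + \left(2 - \frac{27}{4}\right)\right) \left(-69\right) = \left(28 - \frac{19}{4}\right) \left(-69\right) = \frac{93}{4} \left(-69\right) = - \frac{6417}{4}$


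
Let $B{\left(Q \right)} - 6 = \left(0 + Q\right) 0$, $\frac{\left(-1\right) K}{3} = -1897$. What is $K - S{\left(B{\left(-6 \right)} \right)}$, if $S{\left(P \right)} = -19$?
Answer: $5710$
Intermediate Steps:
$K = 5691$ ($K = \left(-3\right) \left(-1897\right) = 5691$)
$B{\left(Q \right)} = 6$ ($B{\left(Q \right)} = 6 + \left(0 + Q\right) 0 = 6 + Q 0 = 6 + 0 = 6$)
$K - S{\left(B{\left(-6 \right)} \right)} = 5691 - -19 = 5691 + 19 = 5710$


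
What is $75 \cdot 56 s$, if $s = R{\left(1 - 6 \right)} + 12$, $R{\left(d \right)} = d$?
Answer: $29400$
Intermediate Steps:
$s = 7$ ($s = \left(1 - 6\right) + 12 = -5 + 12 = 7$)
$75 \cdot 56 s = 75 \cdot 56 \cdot 7 = 4200 \cdot 7 = 29400$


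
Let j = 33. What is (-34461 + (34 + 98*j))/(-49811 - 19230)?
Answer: 31193/69041 ≈ 0.45180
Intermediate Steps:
(-34461 + (34 + 98*j))/(-49811 - 19230) = (-34461 + (34 + 98*33))/(-49811 - 19230) = (-34461 + (34 + 3234))/(-69041) = (-34461 + 3268)*(-1/69041) = -31193*(-1/69041) = 31193/69041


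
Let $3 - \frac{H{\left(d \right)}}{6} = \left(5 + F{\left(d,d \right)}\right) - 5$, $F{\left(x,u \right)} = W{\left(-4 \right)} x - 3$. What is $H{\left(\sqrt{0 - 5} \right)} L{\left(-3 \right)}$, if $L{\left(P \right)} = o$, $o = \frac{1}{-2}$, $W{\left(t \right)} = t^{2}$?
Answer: $-18 + 48 i \sqrt{5} \approx -18.0 + 107.33 i$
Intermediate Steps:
$F{\left(x,u \right)} = -3 + 16 x$ ($F{\left(x,u \right)} = \left(-4\right)^{2} x - 3 = 16 x - 3 = -3 + 16 x$)
$o = - \frac{1}{2} \approx -0.5$
$L{\left(P \right)} = - \frac{1}{2}$
$H{\left(d \right)} = 36 - 96 d$ ($H{\left(d \right)} = 18 - 6 \left(\left(5 + \left(-3 + 16 d\right)\right) - 5\right) = 18 - 6 \left(\left(2 + 16 d\right) - 5\right) = 18 - 6 \left(-3 + 16 d\right) = 18 - \left(-18 + 96 d\right) = 36 - 96 d$)
$H{\left(\sqrt{0 - 5} \right)} L{\left(-3 \right)} = \left(36 - 96 \sqrt{0 - 5}\right) \left(- \frac{1}{2}\right) = \left(36 - 96 \sqrt{-5}\right) \left(- \frac{1}{2}\right) = \left(36 - 96 i \sqrt{5}\right) \left(- \frac{1}{2}\right) = -18 + 48 i \sqrt{5}$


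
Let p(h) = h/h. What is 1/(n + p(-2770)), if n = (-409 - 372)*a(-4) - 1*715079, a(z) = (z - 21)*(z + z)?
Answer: -1/871278 ≈ -1.1477e-6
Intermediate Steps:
p(h) = 1
a(z) = 2*z*(-21 + z) (a(z) = (-21 + z)*(2*z) = 2*z*(-21 + z))
n = -871279 (n = (-409 - 372)*(2*(-4)*(-21 - 4)) - 1*715079 = -1562*(-4)*(-25) - 715079 = -781*200 - 715079 = -156200 - 715079 = -871279)
1/(n + p(-2770)) = 1/(-871279 + 1) = 1/(-871278) = -1/871278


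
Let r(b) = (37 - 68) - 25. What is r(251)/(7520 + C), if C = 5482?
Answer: -28/6501 ≈ -0.0043070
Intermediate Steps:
r(b) = -56 (r(b) = -31 - 25 = -56)
r(251)/(7520 + C) = -56/(7520 + 5482) = -56/13002 = -56*1/13002 = -28/6501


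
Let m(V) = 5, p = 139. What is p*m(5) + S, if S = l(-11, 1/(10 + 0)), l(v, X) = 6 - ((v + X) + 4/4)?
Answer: 7109/10 ≈ 710.90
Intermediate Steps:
l(v, X) = 5 - X - v (l(v, X) = 6 - ((X + v) + 4*(¼)) = 6 - ((X + v) + 1) = 6 - (1 + X + v) = 6 + (-1 - X - v) = 5 - X - v)
S = 159/10 (S = 5 - 1/(10 + 0) - 1*(-11) = 5 - 1/10 + 11 = 5 - 1*⅒ + 11 = 5 - ⅒ + 11 = 159/10 ≈ 15.900)
p*m(5) + S = 139*5 + 159/10 = 695 + 159/10 = 7109/10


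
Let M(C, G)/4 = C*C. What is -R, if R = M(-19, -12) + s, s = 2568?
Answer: -4012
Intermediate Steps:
M(C, G) = 4*C**2 (M(C, G) = 4*(C*C) = 4*C**2)
R = 4012 (R = 4*(-19)**2 + 2568 = 4*361 + 2568 = 1444 + 2568 = 4012)
-R = -1*4012 = -4012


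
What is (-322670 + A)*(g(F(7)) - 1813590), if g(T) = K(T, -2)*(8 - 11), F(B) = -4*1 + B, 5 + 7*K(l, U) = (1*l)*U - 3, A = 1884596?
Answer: -2832684002784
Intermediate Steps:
K(l, U) = -8/7 + U*l/7 (K(l, U) = -5/7 + ((1*l)*U - 3)/7 = -5/7 + (l*U - 3)/7 = -5/7 + (U*l - 3)/7 = -5/7 + (-3 + U*l)/7 = -5/7 + (-3/7 + U*l/7) = -8/7 + U*l/7)
F(B) = -4 + B
g(T) = 24/7 + 6*T/7 (g(T) = (-8/7 + (1/7)*(-2)*T)*(8 - 11) = (-8/7 - 2*T/7)*(-3) = 24/7 + 6*T/7)
(-322670 + A)*(g(F(7)) - 1813590) = (-322670 + 1884596)*((24/7 + 6*(-4 + 7)/7) - 1813590) = 1561926*((24/7 + (6/7)*3) - 1813590) = 1561926*((24/7 + 18/7) - 1813590) = 1561926*(6 - 1813590) = 1561926*(-1813584) = -2832684002784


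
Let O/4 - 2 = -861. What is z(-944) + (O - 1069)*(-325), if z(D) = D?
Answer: 1463181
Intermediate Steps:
O = -3436 (O = 8 + 4*(-861) = 8 - 3444 = -3436)
z(-944) + (O - 1069)*(-325) = -944 + (-3436 - 1069)*(-325) = -944 - 4505*(-325) = -944 + 1464125 = 1463181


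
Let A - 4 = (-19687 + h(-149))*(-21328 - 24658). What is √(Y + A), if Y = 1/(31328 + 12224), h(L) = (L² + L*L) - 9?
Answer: 3*I*√14965174508017134/10888 ≈ 33707.0*I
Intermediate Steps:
h(L) = -9 + 2*L² (h(L) = (L² + L²) - 9 = 2*L² - 9 = -9 + 2*L²)
A = -1136130112 (A = 4 + (-19687 + (-9 + 2*(-149)²))*(-21328 - 24658) = 4 + (-19687 + (-9 + 2*22201))*(-45986) = 4 + (-19687 + (-9 + 44402))*(-45986) = 4 + (-19687 + 44393)*(-45986) = 4 + 24706*(-45986) = 4 - 1136130116 = -1136130112)
Y = 1/43552 ≈ 2.2961e-5
√(Y + A) = √(1/43552 - 1136130112) = √(-49480738637823/43552) = 3*I*√14965174508017134/10888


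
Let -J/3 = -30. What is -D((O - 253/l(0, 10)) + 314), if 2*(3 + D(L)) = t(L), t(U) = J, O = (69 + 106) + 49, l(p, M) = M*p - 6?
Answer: -42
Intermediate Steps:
l(p, M) = -6 + M*p
O = 224 (O = 175 + 49 = 224)
J = 90 (J = -3*(-30) = 90)
t(U) = 90
D(L) = 42 (D(L) = -3 + (½)*90 = -3 + 45 = 42)
-D((O - 253/l(0, 10)) + 314) = -1*42 = -42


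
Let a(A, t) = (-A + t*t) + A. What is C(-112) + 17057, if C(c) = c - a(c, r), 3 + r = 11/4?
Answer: 271119/16 ≈ 16945.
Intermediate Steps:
r = -¼ (r = -3 + 11/4 = -¼ ≈ -0.25000)
a(A, t) = t² (a(A, t) = (-A + t²) + A = (t² - A) + A = t²)
C(c) = -1/16 + c (C(c) = c - (-¼)² = c - 1*1/16 = c - 1/16 = -1/16 + c)
C(-112) + 17057 = (-1/16 - 112) + 17057 = -1793/16 + 17057 = 271119/16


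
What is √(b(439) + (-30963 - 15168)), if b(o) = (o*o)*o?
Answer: 2*√21139597 ≈ 9195.6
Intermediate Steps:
b(o) = o³ (b(o) = o²*o = o³)
√(b(439) + (-30963 - 15168)) = √(439³ + (-30963 - 15168)) = √(84604519 - 46131) = √84558388 = 2*√21139597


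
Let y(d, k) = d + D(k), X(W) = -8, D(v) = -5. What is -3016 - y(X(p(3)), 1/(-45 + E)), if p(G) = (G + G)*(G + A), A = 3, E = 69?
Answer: -3003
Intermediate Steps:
p(G) = 2*G*(3 + G) (p(G) = (G + G)*(G + 3) = (2*G)*(3 + G) = 2*G*(3 + G))
y(d, k) = -5 + d (y(d, k) = d - 5 = -5 + d)
-3016 - y(X(p(3)), 1/(-45 + E)) = -3016 - (-5 - 8) = -3016 - 1*(-13) = -3016 + 13 = -3003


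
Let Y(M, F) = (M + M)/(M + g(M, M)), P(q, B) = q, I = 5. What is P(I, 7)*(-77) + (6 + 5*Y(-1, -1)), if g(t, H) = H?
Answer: -374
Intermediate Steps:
Y(M, F) = 1 (Y(M, F) = (M + M)/(M + M) = (2*M)/((2*M)) = (2*M)*(1/(2*M)) = 1)
P(I, 7)*(-77) + (6 + 5*Y(-1, -1)) = 5*(-77) + (6 + 5*1) = -385 + (6 + 5) = -385 + 11 = -374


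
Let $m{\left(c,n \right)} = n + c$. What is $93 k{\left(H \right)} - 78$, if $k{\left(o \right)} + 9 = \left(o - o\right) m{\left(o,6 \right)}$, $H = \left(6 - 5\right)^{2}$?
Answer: $-915$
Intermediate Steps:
$m{\left(c,n \right)} = c + n$
$H = 1$ ($H = 1^{2} = 1$)
$k{\left(o \right)} = -9$ ($k{\left(o \right)} = -9 + \left(o - o\right) \left(o + 6\right) = -9 + 0 \left(6 + o\right) = -9 + 0 = -9$)
$93 k{\left(H \right)} - 78 = 93 \left(-9\right) - 78 = -837 - 78 = -915$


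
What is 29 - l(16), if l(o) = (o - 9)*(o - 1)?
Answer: -76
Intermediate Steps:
l(o) = (-1 + o)*(-9 + o) (l(o) = (-9 + o)*(-1 + o) = (-1 + o)*(-9 + o))
29 - l(16) = 29 - (9 + 16² - 10*16) = 29 - (9 + 256 - 160) = 29 - 1*105 = 29 - 105 = -76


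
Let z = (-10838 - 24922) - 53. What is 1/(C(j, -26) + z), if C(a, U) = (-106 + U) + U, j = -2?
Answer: -1/35971 ≈ -2.7800e-5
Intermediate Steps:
z = -35813 (z = -35760 - 53 = -35813)
C(a, U) = -106 + 2*U
1/(C(j, -26) + z) = 1/((-106 + 2*(-26)) - 35813) = 1/((-106 - 52) - 35813) = 1/(-158 - 35813) = 1/(-35971) = -1/35971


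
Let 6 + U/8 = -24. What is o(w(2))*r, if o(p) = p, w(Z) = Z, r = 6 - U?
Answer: 492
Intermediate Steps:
U = -240 (U = -48 + 8*(-24) = -48 - 192 = -240)
r = 246 (r = 6 - 1*(-240) = 6 + 240 = 246)
o(w(2))*r = 2*246 = 492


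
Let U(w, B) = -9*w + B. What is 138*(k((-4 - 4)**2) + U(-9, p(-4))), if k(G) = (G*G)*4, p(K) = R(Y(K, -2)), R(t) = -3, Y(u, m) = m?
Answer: 2271756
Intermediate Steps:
p(K) = -3
k(G) = 4*G**2 (k(G) = G**2*4 = 4*G**2)
U(w, B) = B - 9*w
138*(k((-4 - 4)**2) + U(-9, p(-4))) = 138*(4*((-4 - 4)**2)**2 + (-3 - 9*(-9))) = 138*(4*((-8)**2)**2 + (-3 + 81)) = 138*(4*64**2 + 78) = 138*(4*4096 + 78) = 138*(16384 + 78) = 138*16462 = 2271756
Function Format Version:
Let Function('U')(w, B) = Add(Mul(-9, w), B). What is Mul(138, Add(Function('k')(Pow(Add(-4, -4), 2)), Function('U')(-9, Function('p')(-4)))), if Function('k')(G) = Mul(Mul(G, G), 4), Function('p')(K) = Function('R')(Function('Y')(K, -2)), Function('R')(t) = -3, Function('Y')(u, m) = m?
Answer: 2271756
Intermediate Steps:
Function('p')(K) = -3
Function('k')(G) = Mul(4, Pow(G, 2)) (Function('k')(G) = Mul(Pow(G, 2), 4) = Mul(4, Pow(G, 2)))
Function('U')(w, B) = Add(B, Mul(-9, w))
Mul(138, Add(Function('k')(Pow(Add(-4, -4), 2)), Function('U')(-9, Function('p')(-4)))) = Mul(138, Add(Mul(4, Pow(Pow(Add(-4, -4), 2), 2)), Add(-3, Mul(-9, -9)))) = Mul(138, Add(Mul(4, Pow(Pow(-8, 2), 2)), Add(-3, 81))) = Mul(138, Add(Mul(4, Pow(64, 2)), 78)) = Mul(138, Add(Mul(4, 4096), 78)) = Mul(138, Add(16384, 78)) = Mul(138, 16462) = 2271756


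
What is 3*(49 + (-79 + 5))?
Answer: -75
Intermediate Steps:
3*(49 + (-79 + 5)) = 3*(49 - 74) = 3*(-25) = -75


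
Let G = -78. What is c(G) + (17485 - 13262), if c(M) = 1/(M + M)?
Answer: 658787/156 ≈ 4223.0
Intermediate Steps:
c(M) = 1/(2*M)
c(G) + (17485 - 13262) = (½)/(-78) + (17485 - 13262) = (½)*(-1/78) + 4223 = -1/156 + 4223 = 658787/156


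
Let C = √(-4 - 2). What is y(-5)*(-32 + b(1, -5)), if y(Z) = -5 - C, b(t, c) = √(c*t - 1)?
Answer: 166 + 27*I*√6 ≈ 166.0 + 66.136*I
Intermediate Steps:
C = I*√6 (C = √(-6) = I*√6 ≈ 2.4495*I)
b(t, c) = √(-1 + c*t)
y(Z) = -5 - I*√6
y(-5)*(-32 + b(1, -5)) = (-5 - I*√6)*(-32 + √(-1 - 5*1)) = (-5 - I*√6)*(-32 + √(-1 - 5)) = (-5 - I*√6)*(-32 + √(-6)) = (-5 - I*√6)*(-32 + I*√6) = (-32 + I*√6)*(-5 - I*√6)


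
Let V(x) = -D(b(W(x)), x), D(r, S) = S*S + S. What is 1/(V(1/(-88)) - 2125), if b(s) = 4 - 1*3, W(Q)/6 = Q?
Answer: -7744/16455913 ≈ -0.00047059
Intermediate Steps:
W(Q) = 6*Q
b(s) = 1 (b(s) = 4 - 3 = 1)
D(r, S) = S + S**2 (D(r, S) = S**2 + S = S + S**2)
V(x) = -x*(1 + x)
1/(V(1/(-88)) - 2125) = 1/(-1*(1 + 1/(-88))/(-88) - 2125) = 1/(-1*(-1/88)*(1 - 1/88) - 2125) = 1/(-1*(-1/88)*87/88 - 2125) = 1/(87/7744 - 2125) = 1/(-16455913/7744) = -7744/16455913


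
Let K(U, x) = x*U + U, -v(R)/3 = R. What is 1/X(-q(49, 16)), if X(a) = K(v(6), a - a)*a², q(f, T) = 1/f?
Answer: -2401/18 ≈ -133.39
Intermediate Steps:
v(R) = -3*R
K(U, x) = U + U*x (K(U, x) = U*x + U = U + U*x)
X(a) = -18*a² (X(a) = ((-3*6)*(1 + (a - a)))*a² = (-18*(1 + 0))*a² = (-18*1)*a² = -18*a²)
1/X(-q(49, 16)) = 1/(-18*(-1/49)²) = 1/(-18*1/2401) = 1/(-18/2401) = -2401/18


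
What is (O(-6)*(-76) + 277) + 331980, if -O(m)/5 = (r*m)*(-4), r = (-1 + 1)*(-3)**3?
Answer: 332257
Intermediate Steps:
r = 0 (r = 0*(-27) = 0)
O(m) = 0 (O(m) = -5*0*m*(-4) = -0*(-4) = -5*0 = 0)
(O(-6)*(-76) + 277) + 331980 = (0*(-76) + 277) + 331980 = (0 + 277) + 331980 = 277 + 331980 = 332257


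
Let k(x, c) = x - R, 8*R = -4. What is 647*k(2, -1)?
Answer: 3235/2 ≈ 1617.5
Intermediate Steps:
R = -½ (R = (⅛)*(-4) = -½ ≈ -0.50000)
k(x, c) = ½ + x (k(x, c) = x - 1*(-½) = x + ½ = ½ + x)
647*k(2, -1) = 647*(½ + 2) = 647*(5/2) = 3235/2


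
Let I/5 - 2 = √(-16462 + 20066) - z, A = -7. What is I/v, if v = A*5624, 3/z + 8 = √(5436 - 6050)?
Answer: -575/2224292 - 5*√901/19684 - 5*I*√614/8897168 ≈ -0.0078831 - 1.3925e-5*I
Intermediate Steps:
z = 3/(-8 + I*√614) (z = 3/(-8 + √(5436 - 6050)) = 3/(-8 + √(-614)) = 3/(-8 + I*√614) ≈ -0.035398 - 0.10964*I)
v = -39368 (v = -7*5624 = -39368)
I = 1150/113 + 10*√901 + 5*I*√614/226 (I = 10 + 5*(√(-16462 + 20066) - (-4/113 - I*√614/226)) = 10 + 5*(√3604 + (4/113 + I*√614/226)) = 10 + 5*(2*√901 + (4/113 + I*√614/226)) = 10 + 5*(4/113 + 2*√901 + I*√614/226) = 10 + (20/113 + 10*√901 + 5*I*√614/226) = 1150/113 + 10*√901 + 5*I*√614/226 ≈ 310.34 + 0.54821*I)
I/v = (1150/113 + 10*√901 + 5*I*√614/226)/(-39368) = (1150/113 + 10*√901 + 5*I*√614/226)*(-1/39368) = -575/2224292 - 5*√901/19684 - 5*I*√614/8897168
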